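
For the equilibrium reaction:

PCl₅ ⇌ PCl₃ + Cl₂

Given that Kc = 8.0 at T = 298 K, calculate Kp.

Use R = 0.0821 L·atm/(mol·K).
K_p = 195.7264

Δn = (moles gaseous products) − (moles gaseous reactants) = 1
T = 298 K; RT = 0.0821 × 298 = 24.4658
Kp = Kc·(RT)^Δn = 8.0 × (24.4658)^1 = 8.0 × 24.4658 = 195.7264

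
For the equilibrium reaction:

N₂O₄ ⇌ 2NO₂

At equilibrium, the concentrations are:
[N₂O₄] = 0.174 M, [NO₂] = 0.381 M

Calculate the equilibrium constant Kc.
K_c = 0.8343

Kc = ([NO₂]^2) / ([N₂O₄])
   = ((0.381)^2) / ((0.174))
   = 0.14516 / 0.174 = 0.8343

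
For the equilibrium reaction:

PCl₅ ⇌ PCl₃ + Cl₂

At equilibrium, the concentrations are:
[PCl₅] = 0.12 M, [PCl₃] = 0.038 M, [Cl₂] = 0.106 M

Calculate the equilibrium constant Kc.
K_c = 0.0336

Kc = ([PCl₃] × [Cl₂]) / ([PCl₅])
   = ((0.038)·(0.106)) / ((0.12))
   = 0.004028 / 0.12 = 0.0336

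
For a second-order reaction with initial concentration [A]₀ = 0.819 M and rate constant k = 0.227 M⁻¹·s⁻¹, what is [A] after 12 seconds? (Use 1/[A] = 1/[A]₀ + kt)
0.2535 M

1/[A] = 1/[A]₀ + k·t = 1/0.819 + (0.227)·(12) = 1.2210 + 2.7240 = 3.9450
[A] = 1/3.9450 = 0.2535 M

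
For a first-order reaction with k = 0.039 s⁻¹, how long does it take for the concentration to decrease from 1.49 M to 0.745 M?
17.77 s

From ln[A] = ln[A]₀ - k·t: t = ln([A]₀/[A])/k = ln(1.49/0.745)/0.039 = ln(2.0000)/0.039 = 0.6931/0.039 = 17.77 s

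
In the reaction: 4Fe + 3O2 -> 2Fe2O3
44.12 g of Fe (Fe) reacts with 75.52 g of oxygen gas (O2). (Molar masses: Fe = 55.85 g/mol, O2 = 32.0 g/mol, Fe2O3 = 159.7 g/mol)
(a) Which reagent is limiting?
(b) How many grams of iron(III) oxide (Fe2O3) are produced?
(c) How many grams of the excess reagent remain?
(a) Fe, (b) 63.08 g, (c) 56.56 g

Moles of Fe = 44.12 g ÷ 55.85 g/mol = 0.789973 mol
Moles of O2 = 75.52 g ÷ 32.0 g/mol = 2.36 mol
Moles ÷ coefficient: Fe: 0.789973/4 = 0.1975, O2: 2.36/3 = 0.7867
(a) Fe has the smaller value, so Fe is the limiting reagent.
(b) Moles of Fe2O3 = 0.789973 mol Fe × (2/4) = 0.394987 mol; mass = 0.394987 mol × 159.7 g/mol = 63.08 g
(c) O2 consumed = 0.789973 × (3/4) = 0.59248 mol; remaining = 2.36 − 0.59248 = 1.76752 mol; mass = 1.76752 mol × 32.0 g/mol = 56.56 g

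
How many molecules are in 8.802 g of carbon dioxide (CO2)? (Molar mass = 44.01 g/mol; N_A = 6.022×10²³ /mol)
Moles = 8.802 g ÷ 44.01 g/mol = 0.2 mol
Molecules = 0.2 mol × 6.022×10²³ /mol = 1.204e+23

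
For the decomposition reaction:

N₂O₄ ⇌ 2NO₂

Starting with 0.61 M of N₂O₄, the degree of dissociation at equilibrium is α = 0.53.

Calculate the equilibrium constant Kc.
K_c = 1.4583

x = α·[A]₀ = 0.53 × 0.61 = 0.3233 M dissociated.
At eq: [N₂O₄] = 0.61 − 0.3233 = 0.2867 M; [NO₂] = 2x = 0.6466 M.
Kc = [NO₂]²/[N₂O₄] = (0.6466)²/0.2867 = 1.458.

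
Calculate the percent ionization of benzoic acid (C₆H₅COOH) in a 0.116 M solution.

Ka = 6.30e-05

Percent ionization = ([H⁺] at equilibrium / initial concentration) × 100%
Percent ionization = 2.3%

Let x = [H⁺]. Ka = x²/(C - x) ⇒ x² + (6.30e-05)x - (6.30e-05)(0.116) = 0. x = 2.6720e-03. Percent = (2.6720e-03/0.116) × 100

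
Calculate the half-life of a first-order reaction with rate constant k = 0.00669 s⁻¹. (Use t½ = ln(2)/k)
103.61 s

t½ = ln(2)/k = 0.6931/0.00669 = 103.61 s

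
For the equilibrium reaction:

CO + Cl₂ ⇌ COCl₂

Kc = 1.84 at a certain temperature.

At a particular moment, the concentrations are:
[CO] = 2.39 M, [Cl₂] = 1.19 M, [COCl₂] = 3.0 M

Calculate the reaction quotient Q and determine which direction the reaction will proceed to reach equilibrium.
Q = 1.055, Q < K, reaction proceeds forward (toward products)

Q = ([COCl₂]) / ([CO] × [Cl₂])
  = ((3.0)) / ((2.39)·(1.19)) = 3/2.8441 = 1.055
Since Q = 1.055 < Kc = 1.84, the reaction proceeds forward (toward products) to reach equilibrium.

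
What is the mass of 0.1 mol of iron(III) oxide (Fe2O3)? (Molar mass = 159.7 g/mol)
Mass = 0.1 mol × 159.7 g/mol = 15.97 g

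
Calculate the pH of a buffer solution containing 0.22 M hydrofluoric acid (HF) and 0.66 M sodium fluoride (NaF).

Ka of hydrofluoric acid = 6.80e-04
pH = 3.64

pKa = -log(6.80e-04) = 3.17. pH = pKa + log([A⁻]/[HA]) = 3.17 + log(0.66/0.22)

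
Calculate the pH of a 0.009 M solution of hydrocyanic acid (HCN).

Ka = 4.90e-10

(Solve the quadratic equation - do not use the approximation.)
pH = 5.68

x² + Ka×x - Ka×C = 0. Using quadratic formula: [H⁺] = 2.0998e-06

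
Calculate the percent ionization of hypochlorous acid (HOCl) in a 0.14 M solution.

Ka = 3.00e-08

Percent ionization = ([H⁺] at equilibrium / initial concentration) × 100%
Percent ionization = 0.0463%

Let x = [H⁺]. Ka = x²/(C - x) ⇒ x² + (3.00e-08)x - (3.00e-08)(0.14) = 0. x = 6.4792e-05. Percent = (6.4792e-05/0.14) × 100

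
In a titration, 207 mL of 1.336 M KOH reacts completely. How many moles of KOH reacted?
Moles = Molarity × Volume (L)
Moles = 1.336 M × 0.207 L = 0.2766 mol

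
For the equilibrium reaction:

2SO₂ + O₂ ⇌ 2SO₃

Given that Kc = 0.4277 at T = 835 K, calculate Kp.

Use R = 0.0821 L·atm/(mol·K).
K_p = 0.0062

Δn = (moles gaseous products) − (moles gaseous reactants) = -1
T = 835 K; RT = 0.0821 × 835 = 68.5535
Kp = Kc·(RT)^Δn = 0.4277 × (68.5535)^-1 = 0.4277 × 0.0145871 = 0.0062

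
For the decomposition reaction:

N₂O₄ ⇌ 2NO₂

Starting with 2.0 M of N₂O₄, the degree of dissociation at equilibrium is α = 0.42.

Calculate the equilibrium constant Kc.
K_c = 2.4331

x = α·[A]₀ = 0.42 × 2.0 = 0.84 M dissociated.
At eq: [N₂O₄] = 2.0 − 0.84 = 1.16 M; [NO₂] = 2x = 1.68 M.
Kc = [NO₂]²/[N₂O₄] = (1.68)²/1.16 = 2.433.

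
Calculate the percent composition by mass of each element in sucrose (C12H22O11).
C: 42.10%, H: 6.48%, O: 51.42%

Molar mass of C12H22O11 = 342.3 g/mol
% C = (12 × 12.01) / 342.3 × 100% = 144.12 / 342.3 × 100% = 42.10%
% H = (22 × 1.008) / 342.3 × 100% = 22.176 / 342.3 × 100% = 6.48%
% O = (11 × 16.0) / 342.3 × 100% = 176 / 342.3 × 100% = 51.42%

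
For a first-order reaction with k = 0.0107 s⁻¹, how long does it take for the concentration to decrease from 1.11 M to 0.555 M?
64.78 s

From ln[A] = ln[A]₀ - k·t: t = ln([A]₀/[A])/k = ln(1.11/0.555)/0.0107 = ln(2.0000)/0.0107 = 0.6931/0.0107 = 64.78 s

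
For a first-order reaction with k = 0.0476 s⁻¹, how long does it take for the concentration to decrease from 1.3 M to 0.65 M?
14.56 s

From ln[A] = ln[A]₀ - k·t: t = ln([A]₀/[A])/k = ln(1.3/0.65)/0.0476 = ln(2.0000)/0.0476 = 0.6931/0.0476 = 14.56 s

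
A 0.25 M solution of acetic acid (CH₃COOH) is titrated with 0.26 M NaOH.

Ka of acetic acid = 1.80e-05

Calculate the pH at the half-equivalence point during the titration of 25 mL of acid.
pH = pKa = 4.74

At the half-equivalence point, [HA] = [A⁻], so by Henderson–Hasselbalch pH = pKa + log(1) = pKa.
pKa = −log(1.80e-05) = 4.74.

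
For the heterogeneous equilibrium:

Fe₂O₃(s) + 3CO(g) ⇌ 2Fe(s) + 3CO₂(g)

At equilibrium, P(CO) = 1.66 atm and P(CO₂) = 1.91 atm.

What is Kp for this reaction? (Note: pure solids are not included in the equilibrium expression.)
K_p = 1.523

Solids (Fe₂O₃, Fe) are excluded.
Kp = P(CO₂)³/P(CO)³ = (1.91)³/(1.66)³ = 6.968/4.574 = 1.523.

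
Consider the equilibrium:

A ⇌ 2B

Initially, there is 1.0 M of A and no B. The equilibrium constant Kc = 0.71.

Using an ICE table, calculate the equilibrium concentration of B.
[B] = 0.684 M

ICE: [A] = 1.0 − x, [B] = 2x.
Kc = (2x)²/(1.0 − x) = 0.71 ⇒ 4x² + 0.71x − 0.71 = 0.
x = (−0.71 + √(0.71² + 4·4·0.71))/(2·4) = (−0.71 + √11.864)/8 = 0.3418.
[B] = 2x = 0.684 M.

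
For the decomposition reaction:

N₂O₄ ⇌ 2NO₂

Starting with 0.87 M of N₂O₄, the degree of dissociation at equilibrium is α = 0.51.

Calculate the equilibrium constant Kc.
K_c = 1.8472

x = α·[A]₀ = 0.51 × 0.87 = 0.4437 M dissociated.
At eq: [N₂O₄] = 0.87 − 0.4437 = 0.4263 M; [NO₂] = 2x = 0.8874 M.
Kc = [NO₂]²/[N₂O₄] = (0.8874)²/0.4263 = 1.847.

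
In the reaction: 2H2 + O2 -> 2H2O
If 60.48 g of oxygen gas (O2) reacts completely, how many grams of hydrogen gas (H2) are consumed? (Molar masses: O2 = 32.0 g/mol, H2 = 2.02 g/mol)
Moles of O2 = 60.48 g ÷ 32.0 g/mol = 1.89 mol
Mole ratio: 2 mol H2 / 1 mol O2
Moles of H2 = 1.89 × (2/1) = 3.78 mol
Mass of H2 = 3.78 mol × 2.02 g/mol = 7.636 g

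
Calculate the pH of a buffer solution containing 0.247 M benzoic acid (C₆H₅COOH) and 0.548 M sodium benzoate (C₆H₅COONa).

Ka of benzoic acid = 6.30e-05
pH = 4.55

pKa = -log(6.30e-05) = 4.20. pH = pKa + log([A⁻]/[HA]) = 4.20 + log(0.548/0.247)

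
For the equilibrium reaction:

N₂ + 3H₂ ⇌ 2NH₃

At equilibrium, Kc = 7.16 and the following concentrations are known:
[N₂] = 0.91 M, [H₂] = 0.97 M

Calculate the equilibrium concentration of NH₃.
[NH₃] = 2.4386 M

Kc = ([NH₃]^2) / ([N₂] × [H₂]^3) = 7.16
[NH₃]^2 = Kc · (reactant terms)/(other product terms) = 7.16 · 0.83053 / 1 = 5.9466
[NH₃] = (5.9466)^(1/2) = 2.4386 M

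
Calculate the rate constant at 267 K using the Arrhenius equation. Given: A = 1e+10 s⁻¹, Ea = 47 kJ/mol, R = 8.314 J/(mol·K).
6.38e+00 s⁻¹

k = A·exp(-Ea/(R·T)) = 1e+10·exp(-47000/(8.314·267)) = 1e+10·exp(-21.1727) = 1e+10·6.3798e-10 = 6.38e+00 s⁻¹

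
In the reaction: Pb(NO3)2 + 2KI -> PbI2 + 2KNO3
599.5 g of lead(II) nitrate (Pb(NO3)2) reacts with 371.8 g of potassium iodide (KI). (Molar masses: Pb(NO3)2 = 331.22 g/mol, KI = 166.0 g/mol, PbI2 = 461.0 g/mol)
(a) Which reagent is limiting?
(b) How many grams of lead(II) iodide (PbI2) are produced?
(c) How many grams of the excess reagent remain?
(a) KI, (b) 516.3 g, (c) 228.6 g

Moles of Pb(NO3)2 = 599.5 g ÷ 331.22 g/mol = 1.80998 mol
Moles of KI = 371.8 g ÷ 166.0 g/mol = 2.23976 mol
Moles ÷ coefficient: Pb(NO3)2: 1.80998/1 = 1.81, KI: 2.23976/2 = 1.12
(a) KI has the smaller value, so KI is the limiting reagent.
(b) Moles of PbI2 = 2.23976 mol KI × (1/2) = 1.11988 mol; mass = 1.11988 mol × 461.0 g/mol = 516.3 g
(c) Pb(NO3)2 consumed = 2.23976 × (1/2) = 1.11988 mol; remaining = 1.80998 − 1.11988 = 0.690096 mol; mass = 0.690096 mol × 331.22 g/mol = 228.6 g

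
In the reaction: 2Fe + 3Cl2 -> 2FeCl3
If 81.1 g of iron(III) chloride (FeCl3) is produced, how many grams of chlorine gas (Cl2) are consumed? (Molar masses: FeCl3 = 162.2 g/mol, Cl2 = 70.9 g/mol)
Moles of FeCl3 = 81.1 g ÷ 162.2 g/mol = 0.5 mol
Mole ratio: 3 mol Cl2 / 2 mol FeCl3
Moles of Cl2 = 0.5 × (3/2) = 0.75 mol
Mass of Cl2 = 0.75 mol × 70.9 g/mol = 53.18 g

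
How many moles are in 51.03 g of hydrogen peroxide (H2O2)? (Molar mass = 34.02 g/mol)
Moles = 51.03 g ÷ 34.02 g/mol = 1.5 mol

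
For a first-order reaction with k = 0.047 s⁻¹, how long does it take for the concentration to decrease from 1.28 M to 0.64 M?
14.75 s

From ln[A] = ln[A]₀ - k·t: t = ln([A]₀/[A])/k = ln(1.28/0.64)/0.047 = ln(2.0000)/0.047 = 0.6931/0.047 = 14.75 s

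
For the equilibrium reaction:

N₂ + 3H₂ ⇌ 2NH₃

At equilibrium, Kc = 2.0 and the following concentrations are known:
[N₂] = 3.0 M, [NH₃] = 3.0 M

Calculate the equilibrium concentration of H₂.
[H₂] = 1.1447 M

Kc = ([NH₃]^2) / ([N₂] × [H₂]^3) = 2.0
[H₂]^3 = (product terms)/(Kc · other reactant terms) = 9 / (2.0 · 3) = 1.5
[H₂] = (1.5)^(1/3) = 1.1447 M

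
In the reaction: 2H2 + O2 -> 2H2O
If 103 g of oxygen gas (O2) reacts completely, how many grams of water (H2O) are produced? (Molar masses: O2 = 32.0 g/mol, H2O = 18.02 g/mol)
Moles of O2 = 103 g ÷ 32.0 g/mol = 3.21875 mol
Mole ratio: 2 mol H2O / 1 mol O2
Moles of H2O = 3.21875 × (2/1) = 6.4375 mol
Mass of H2O = 6.4375 mol × 18.02 g/mol = 116 g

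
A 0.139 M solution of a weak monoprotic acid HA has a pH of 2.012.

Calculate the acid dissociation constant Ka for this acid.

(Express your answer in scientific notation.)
K_a = 7.32e-04

[H⁺] = 10^(−pH) = 10^(−2.012) = 9.727e-03 M. For HA ⇌ H⁺ + A⁻, Ka = x²/(C − x) = (9.727e-03)²/(0.139 − 9.727e-03) = 7.32e-04.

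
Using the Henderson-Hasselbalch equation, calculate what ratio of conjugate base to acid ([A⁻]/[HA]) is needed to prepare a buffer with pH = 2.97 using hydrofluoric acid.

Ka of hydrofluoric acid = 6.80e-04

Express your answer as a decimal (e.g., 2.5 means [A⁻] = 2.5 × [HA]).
[A⁻]/[HA] = 0.635

pKa = −log(6.80e-04) = 3.1675. pH = pKa + log([A⁻]/[HA]). 2.97 = 3.1675 + log(ratio). log(ratio) = 2.97 − 3.1675 = -0.1975. ratio = 10^(-0.1975) = 0.635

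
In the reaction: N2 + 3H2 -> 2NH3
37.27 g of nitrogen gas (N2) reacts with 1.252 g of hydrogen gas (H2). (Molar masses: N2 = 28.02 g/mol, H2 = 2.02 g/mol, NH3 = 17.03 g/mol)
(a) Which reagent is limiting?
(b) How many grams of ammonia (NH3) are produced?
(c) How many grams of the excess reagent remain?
(a) H2, (b) 7.037 g, (c) 31.48 g

Moles of N2 = 37.27 g ÷ 28.02 g/mol = 1.33012 mol
Moles of H2 = 1.252 g ÷ 2.02 g/mol = 0.619802 mol
Moles ÷ coefficient: N2: 1.33012/1 = 1.33, H2: 0.619802/3 = 0.2066
(a) H2 has the smaller value, so H2 is the limiting reagent.
(b) Moles of NH3 = 0.619802 mol H2 × (2/3) = 0.413201 mol; mass = 0.413201 mol × 17.03 g/mol = 7.037 g
(c) N2 consumed = 0.619802 × (1/3) = 0.206601 mol; remaining = 1.33012 − 0.206601 = 1.12352 mol; mass = 1.12352 mol × 28.02 g/mol = 31.48 g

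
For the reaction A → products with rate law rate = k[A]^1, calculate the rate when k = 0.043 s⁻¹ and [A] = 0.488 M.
0.02098 M/s

rate = k·[A]^1 = 0.043·(0.488)^1 = 0.043·0.488 = 0.02098 M/s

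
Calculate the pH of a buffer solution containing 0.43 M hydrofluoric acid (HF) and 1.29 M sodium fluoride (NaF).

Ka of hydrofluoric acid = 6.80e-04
pH = 3.64

pKa = -log(6.80e-04) = 3.17. pH = pKa + log([A⁻]/[HA]) = 3.17 + log(1.29/0.43)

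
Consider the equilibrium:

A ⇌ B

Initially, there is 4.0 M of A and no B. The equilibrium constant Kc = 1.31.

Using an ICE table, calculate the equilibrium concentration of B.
[B] = 2.268 M

ICE: [A] = 4.0 − x, [B] = x.
Kc = x/(4.0 − x) = 1.31 ⇒ x = 1.31·4.0/(1 + 1.31) = 5.24/2.31 = 2.268.
[B] = x = 2.268 M.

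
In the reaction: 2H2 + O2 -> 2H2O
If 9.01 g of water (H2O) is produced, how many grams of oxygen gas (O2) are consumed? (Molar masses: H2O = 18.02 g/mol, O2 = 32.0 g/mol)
Moles of H2O = 9.01 g ÷ 18.02 g/mol = 0.5 mol
Mole ratio: 1 mol O2 / 2 mol H2O
Moles of O2 = 0.5 × (1/2) = 0.25 mol
Mass of O2 = 0.25 mol × 32.0 g/mol = 8 g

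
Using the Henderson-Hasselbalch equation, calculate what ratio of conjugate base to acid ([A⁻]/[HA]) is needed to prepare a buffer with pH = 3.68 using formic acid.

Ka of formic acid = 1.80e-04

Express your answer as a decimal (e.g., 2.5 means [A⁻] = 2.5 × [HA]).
[A⁻]/[HA] = 0.862

pKa = −log(1.80e-04) = 3.7447. pH = pKa + log([A⁻]/[HA]). 3.68 = 3.7447 + log(ratio). log(ratio) = 3.68 − 3.7447 = -0.0647. ratio = 10^(-0.0647) = 0.862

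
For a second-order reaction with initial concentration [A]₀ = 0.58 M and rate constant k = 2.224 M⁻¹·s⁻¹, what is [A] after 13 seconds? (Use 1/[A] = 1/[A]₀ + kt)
0.0326 M

1/[A] = 1/[A]₀ + k·t = 1/0.58 + (2.224)·(13) = 1.7241 + 28.9120 = 30.6361
[A] = 1/30.6361 = 0.0326 M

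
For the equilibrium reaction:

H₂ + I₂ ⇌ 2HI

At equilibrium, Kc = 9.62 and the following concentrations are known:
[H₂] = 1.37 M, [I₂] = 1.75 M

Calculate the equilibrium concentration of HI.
[HI] = 4.8025 M

Kc = ([HI]^2) / ([H₂] × [I₂]) = 9.62
[HI]^2 = Kc · (reactant terms)/(other product terms) = 9.62 · 2.3975 / 1 = 23.064
[HI] = (23.064)^(1/2) = 4.8025 M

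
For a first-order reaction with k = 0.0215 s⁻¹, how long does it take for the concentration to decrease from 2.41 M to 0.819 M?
50.20 s

From ln[A] = ln[A]₀ - k·t: t = ln([A]₀/[A])/k = ln(2.41/0.819)/0.0215 = ln(2.9426)/0.0215 = 1.0793/0.0215 = 50.20 s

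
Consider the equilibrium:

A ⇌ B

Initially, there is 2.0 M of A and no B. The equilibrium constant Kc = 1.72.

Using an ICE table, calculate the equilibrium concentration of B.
[B] = 1.265 M

ICE: [A] = 2.0 − x, [B] = x.
Kc = x/(2.0 − x) = 1.72 ⇒ x = 1.72·2.0/(1 + 1.72) = 3.44/2.72 = 1.265.
[B] = x = 1.265 M.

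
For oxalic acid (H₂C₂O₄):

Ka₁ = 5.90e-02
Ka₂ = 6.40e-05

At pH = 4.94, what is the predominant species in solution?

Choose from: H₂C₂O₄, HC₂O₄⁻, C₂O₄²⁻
C₂O₄²⁻

pKa1 = 1.23, pKa2 = 4.19. Each pKa is the crossover between adjacent species; pH = 4.94 lies in the region where C₂O₄²⁻ predominates.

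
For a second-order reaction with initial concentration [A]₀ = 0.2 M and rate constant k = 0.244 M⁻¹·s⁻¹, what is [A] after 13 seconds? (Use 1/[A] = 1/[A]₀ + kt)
0.1224 M

1/[A] = 1/[A]₀ + k·t = 1/0.2 + (0.244)·(13) = 5.0000 + 3.1720 = 8.1720
[A] = 1/8.1720 = 0.1224 M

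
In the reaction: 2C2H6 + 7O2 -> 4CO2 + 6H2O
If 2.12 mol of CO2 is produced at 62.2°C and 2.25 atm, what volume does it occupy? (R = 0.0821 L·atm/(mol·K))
T = 62.2°C + 273.15 = 335.35 K
V = nRT/P = (2.12 × 0.0821 × 335.35) / 2.25
V = 25.94 L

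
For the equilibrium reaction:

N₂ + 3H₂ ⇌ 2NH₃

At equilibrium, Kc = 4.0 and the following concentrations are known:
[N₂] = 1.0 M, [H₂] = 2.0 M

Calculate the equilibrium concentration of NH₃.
[NH₃] = 5.6569 M

Kc = ([NH₃]^2) / ([N₂] × [H₂]^3) = 4.0
[NH₃]^2 = Kc · (reactant terms)/(other product terms) = 4.0 · 8 / 1 = 32
[NH₃] = (32)^(1/2) = 5.6569 M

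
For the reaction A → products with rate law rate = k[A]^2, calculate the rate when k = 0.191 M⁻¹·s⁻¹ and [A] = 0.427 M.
0.03482 M/s

rate = k·[A]^2 = 0.191·(0.427)^2 = 0.191·0.182329 = 0.03482 M/s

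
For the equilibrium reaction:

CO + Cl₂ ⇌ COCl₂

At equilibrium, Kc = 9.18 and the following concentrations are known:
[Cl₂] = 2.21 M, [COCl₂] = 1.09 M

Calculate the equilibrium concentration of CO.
[CO] = 0.0537 M

Kc = ([COCl₂]) / ([CO] × [Cl₂]) = 9.18
[CO]^1 = (product terms)/(Kc · other reactant terms) = 1.09 / (9.18 · 2.21) = 0.053727
[CO] = 0.0537 M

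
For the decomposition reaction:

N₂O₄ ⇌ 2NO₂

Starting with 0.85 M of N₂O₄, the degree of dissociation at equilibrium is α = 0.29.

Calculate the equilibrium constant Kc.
K_c = 0.4027

x = α·[A]₀ = 0.29 × 0.85 = 0.2465 M dissociated.
At eq: [N₂O₄] = 0.85 − 0.2465 = 0.6035 M; [NO₂] = 2x = 0.493 M.
Kc = [NO₂]²/[N₂O₄] = (0.493)²/0.6035 = 0.4027.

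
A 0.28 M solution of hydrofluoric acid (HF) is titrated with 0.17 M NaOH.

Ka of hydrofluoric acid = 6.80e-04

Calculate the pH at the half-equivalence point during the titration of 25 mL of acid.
pH = pKa = 3.17

At the half-equivalence point, [HA] = [A⁻], so by Henderson–Hasselbalch pH = pKa + log(1) = pKa.
pKa = −log(6.80e-04) = 3.17.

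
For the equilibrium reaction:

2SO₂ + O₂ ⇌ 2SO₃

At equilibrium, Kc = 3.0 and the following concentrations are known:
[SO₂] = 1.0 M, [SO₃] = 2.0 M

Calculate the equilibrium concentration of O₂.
[O₂] = 1.3333 M

Kc = ([SO₃]^2) / ([SO₂]^2 × [O₂]) = 3.0
[O₂]^1 = (product terms)/(Kc · other reactant terms) = 4 / (3.0 · 1) = 1.3333
[O₂] = 1.3333 M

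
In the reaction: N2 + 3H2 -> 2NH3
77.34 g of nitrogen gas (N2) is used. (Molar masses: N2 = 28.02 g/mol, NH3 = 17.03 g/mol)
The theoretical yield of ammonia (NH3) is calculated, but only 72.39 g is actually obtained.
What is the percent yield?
Moles of N2 = 77.34 g ÷ 28.02 g/mol = 2.76017 mol
Mole ratio: 2 mol NH3 / 1 mol N2
Moles of NH3 = 2.76017 × (2/1) = 5.52034 mol
Theoretical yield = 5.52034 mol × 17.03 g/mol = 94.011 g
Actual yield = 72.39 g
Percent yield = (72.39 / 94.011) × 100% = 77.0%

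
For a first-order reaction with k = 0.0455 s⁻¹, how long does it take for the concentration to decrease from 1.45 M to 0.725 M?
15.23 s

From ln[A] = ln[A]₀ - k·t: t = ln([A]₀/[A])/k = ln(1.45/0.725)/0.0455 = ln(2.0000)/0.0455 = 0.6931/0.0455 = 15.23 s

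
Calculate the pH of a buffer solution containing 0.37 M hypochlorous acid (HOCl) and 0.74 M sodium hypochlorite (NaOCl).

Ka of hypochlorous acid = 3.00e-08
pH = 7.82

pKa = -log(3.00e-08) = 7.52. pH = pKa + log([A⁻]/[HA]) = 7.52 + log(0.74/0.37)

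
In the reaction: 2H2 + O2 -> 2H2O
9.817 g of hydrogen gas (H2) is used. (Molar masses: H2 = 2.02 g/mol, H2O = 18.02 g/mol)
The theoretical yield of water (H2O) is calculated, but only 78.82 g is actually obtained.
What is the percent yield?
Moles of H2 = 9.817 g ÷ 2.02 g/mol = 4.8599 mol
Mole ratio: 2 mol H2O / 2 mol H2
Moles of H2O = 4.8599 × (2/2) = 4.8599 mol
Theoretical yield = 4.8599 mol × 18.02 g/mol = 87.575 g
Actual yield = 78.82 g
Percent yield = (78.82 / 87.575) × 100% = 90.0%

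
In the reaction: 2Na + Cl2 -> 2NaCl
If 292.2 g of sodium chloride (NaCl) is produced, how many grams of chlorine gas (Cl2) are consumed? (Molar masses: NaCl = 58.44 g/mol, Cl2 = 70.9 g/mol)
Moles of NaCl = 292.2 g ÷ 58.44 g/mol = 5 mol
Mole ratio: 1 mol Cl2 / 2 mol NaCl
Moles of Cl2 = 5 × (1/2) = 2.5 mol
Mass of Cl2 = 2.5 mol × 70.9 g/mol = 177.2 g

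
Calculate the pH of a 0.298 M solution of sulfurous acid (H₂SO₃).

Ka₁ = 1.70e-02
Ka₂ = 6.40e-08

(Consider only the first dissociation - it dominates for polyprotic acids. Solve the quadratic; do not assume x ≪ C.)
pH = 1.20

x² + Ka₁·x − Ka₁·C = 0 with Ka₁ = 1.70e-02, C = 0.298.
x = (−Ka₁ + √(Ka₁² + 4·Ka₁·C))/2 = 6.3182e-02 M, so pH = 1.20.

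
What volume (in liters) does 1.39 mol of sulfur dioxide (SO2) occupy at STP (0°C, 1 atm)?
At STP, 1 mol of gas occupies 22.4 L
Volume = 1.39 mol × 22.4 L/mol = 31.14 L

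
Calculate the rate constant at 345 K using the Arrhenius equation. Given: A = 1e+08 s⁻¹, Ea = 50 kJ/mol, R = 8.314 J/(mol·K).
2.69e+00 s⁻¹

k = A·exp(-Ea/(R·T)) = 1e+08·exp(-50000/(8.314·345)) = 1e+08·exp(-17.4317) = 1e+08·2.6884e-08 = 2.69e+00 s⁻¹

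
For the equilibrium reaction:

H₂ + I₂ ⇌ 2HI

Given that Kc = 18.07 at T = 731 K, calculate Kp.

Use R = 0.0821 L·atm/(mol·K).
K_p = 18.0700

Δn = (moles gaseous products) − (moles gaseous reactants) = 0
T = 731 K; RT = 0.0821 × 731 = 60.0151
Kp = Kc·(RT)^Δn = 18.07 × (60.0151)^0 = 18.07 × 1 = 18.0700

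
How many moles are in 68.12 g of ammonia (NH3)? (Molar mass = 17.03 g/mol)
Moles = 68.12 g ÷ 17.03 g/mol = 4 mol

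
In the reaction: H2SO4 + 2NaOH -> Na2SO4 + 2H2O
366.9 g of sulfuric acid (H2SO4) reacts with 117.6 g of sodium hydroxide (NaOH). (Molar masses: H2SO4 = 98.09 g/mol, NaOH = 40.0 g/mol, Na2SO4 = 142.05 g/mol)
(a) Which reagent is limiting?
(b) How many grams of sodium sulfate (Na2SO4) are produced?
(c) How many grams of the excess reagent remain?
(a) NaOH, (b) 208.8 g, (c) 222.7 g

Moles of H2SO4 = 366.9 g ÷ 98.09 g/mol = 3.74044 mol
Moles of NaOH = 117.6 g ÷ 40.0 g/mol = 2.94 mol
Moles ÷ coefficient: H2SO4: 3.74044/1 = 3.74, NaOH: 2.94/2 = 1.47
(a) NaOH has the smaller value, so NaOH is the limiting reagent.
(b) Moles of Na2SO4 = 2.94 mol NaOH × (1/2) = 1.47 mol; mass = 1.47 mol × 142.05 g/mol = 208.8 g
(c) H2SO4 consumed = 2.94 × (1/2) = 1.47 mol; remaining = 3.74044 − 1.47 = 2.27044 mol; mass = 2.27044 mol × 98.09 g/mol = 222.7 g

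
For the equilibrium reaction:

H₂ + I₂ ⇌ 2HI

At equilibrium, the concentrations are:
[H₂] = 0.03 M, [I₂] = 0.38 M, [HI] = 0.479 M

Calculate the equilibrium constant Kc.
K_c = 20.1264

Kc = ([HI]^2) / ([H₂] × [I₂])
   = ((0.479)^2) / ((0.03)·(0.38))
   = 0.22944 / 0.0114 = 20.1264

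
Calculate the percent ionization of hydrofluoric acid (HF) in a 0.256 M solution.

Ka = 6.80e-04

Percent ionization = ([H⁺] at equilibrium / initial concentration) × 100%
Percent ionization = 5.02%

Let x = [H⁺]. Ka = x²/(C - x) ⇒ x² + (6.80e-04)x - (6.80e-04)(0.256) = 0. x = 1.2858e-02. Percent = (1.2858e-02/0.256) × 100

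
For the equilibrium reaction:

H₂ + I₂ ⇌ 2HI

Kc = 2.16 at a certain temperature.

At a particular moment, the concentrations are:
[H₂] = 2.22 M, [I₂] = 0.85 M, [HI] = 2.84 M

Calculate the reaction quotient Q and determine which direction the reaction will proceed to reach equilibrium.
Q = 4.274, Q > K, reaction proceeds reverse (toward reactants)

Q = ([HI]^2) / ([H₂] × [I₂])
  = ((2.84)^2) / ((2.22)·(0.85)) = 8.0656/1.887 = 4.274
Since Q = 4.274 > Kc = 2.16, the reaction proceeds reverse (toward reactants) to reach equilibrium.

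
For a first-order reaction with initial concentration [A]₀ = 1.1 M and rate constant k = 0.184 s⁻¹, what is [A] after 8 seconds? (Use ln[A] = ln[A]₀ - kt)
0.2524 M

ln[A] = ln[A]₀ - k·t = ln(1.1) - (0.184)·(8) = 0.0953 - 1.4720 = -1.3767
[A] = e^(-1.3767) = 0.2524 M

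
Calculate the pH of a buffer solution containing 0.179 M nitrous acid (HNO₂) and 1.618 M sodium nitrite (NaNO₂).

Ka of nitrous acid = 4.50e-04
pH = 4.30

pKa = -log(4.50e-04) = 3.35. pH = pKa + log([A⁻]/[HA]) = 3.35 + log(1.618/0.179)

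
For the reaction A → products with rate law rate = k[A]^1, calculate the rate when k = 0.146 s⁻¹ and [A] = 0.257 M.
0.03752 M/s

rate = k·[A]^1 = 0.146·(0.257)^1 = 0.146·0.257 = 0.03752 M/s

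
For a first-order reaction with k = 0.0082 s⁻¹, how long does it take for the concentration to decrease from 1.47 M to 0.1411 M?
285.80 s

From ln[A] = ln[A]₀ - k·t: t = ln([A]₀/[A])/k = ln(1.47/0.1411)/0.0082 = ln(10.4181)/0.0082 = 2.3435/0.0082 = 285.80 s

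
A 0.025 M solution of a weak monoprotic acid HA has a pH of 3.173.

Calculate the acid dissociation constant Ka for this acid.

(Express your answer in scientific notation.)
K_a = 1.85e-05

[H⁺] = 10^(−pH) = 10^(−3.173) = 6.714e-04 M. For HA ⇌ H⁺ + A⁻, Ka = x²/(C − x) = (6.714e-04)²/(0.025 − 6.714e-04) = 1.85e-05.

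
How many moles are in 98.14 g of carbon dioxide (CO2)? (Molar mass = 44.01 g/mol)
Moles = 98.14 g ÷ 44.01 g/mol = 2.23 mol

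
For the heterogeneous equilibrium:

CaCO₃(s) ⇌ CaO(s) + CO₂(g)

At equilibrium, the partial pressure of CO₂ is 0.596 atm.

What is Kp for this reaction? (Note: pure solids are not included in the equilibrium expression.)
K_p = 0.596

Solids (CaCO₃, CaO) have activity 1 and are excluded.
Kp = P(CO₂) = 0.596.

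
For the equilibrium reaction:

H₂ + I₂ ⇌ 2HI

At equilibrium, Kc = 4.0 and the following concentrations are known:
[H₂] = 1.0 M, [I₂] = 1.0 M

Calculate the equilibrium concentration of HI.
[HI] = 2.0000 M

Kc = ([HI]^2) / ([H₂] × [I₂]) = 4.0
[HI]^2 = Kc · (reactant terms)/(other product terms) = 4.0 · 1 / 1 = 4
[HI] = (4)^(1/2) = 2.0000 M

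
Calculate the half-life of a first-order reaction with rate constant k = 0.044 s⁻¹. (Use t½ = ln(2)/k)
15.75 s

t½ = ln(2)/k = 0.6931/0.044 = 15.75 s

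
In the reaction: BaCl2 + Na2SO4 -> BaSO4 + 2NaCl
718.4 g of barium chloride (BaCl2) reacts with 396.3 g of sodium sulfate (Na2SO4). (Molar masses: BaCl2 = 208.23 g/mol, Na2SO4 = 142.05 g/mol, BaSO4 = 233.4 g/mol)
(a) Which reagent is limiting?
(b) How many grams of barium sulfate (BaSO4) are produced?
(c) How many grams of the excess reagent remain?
(a) Na2SO4, (b) 651.2 g, (c) 137.5 g

Moles of BaCl2 = 718.4 g ÷ 208.23 g/mol = 3.45003 mol
Moles of Na2SO4 = 396.3 g ÷ 142.05 g/mol = 2.78986 mol
Moles ÷ coefficient: BaCl2: 3.45003/1 = 3.45, Na2SO4: 2.78986/1 = 2.79
(a) Na2SO4 has the smaller value, so Na2SO4 is the limiting reagent.
(b) Moles of BaSO4 = 2.78986 mol Na2SO4 × (1/1) = 2.78986 mol; mass = 2.78986 mol × 233.4 g/mol = 651.2 g
(c) BaCl2 consumed = 2.78986 × (1/1) = 2.78986 mol; remaining = 3.45003 − 2.78986 = 0.660168 mol; mass = 0.660168 mol × 208.23 g/mol = 137.5 g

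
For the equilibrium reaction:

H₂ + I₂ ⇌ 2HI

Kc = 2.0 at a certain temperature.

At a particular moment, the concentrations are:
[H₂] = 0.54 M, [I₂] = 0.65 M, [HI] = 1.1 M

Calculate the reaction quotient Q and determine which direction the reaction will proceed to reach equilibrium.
Q = 3.447, Q > K, reaction proceeds reverse (toward reactants)

Q = ([HI]^2) / ([H₂] × [I₂])
  = ((1.1)^2) / ((0.54)·(0.65)) = 1.21/0.351 = 3.447
Since Q = 3.447 > Kc = 2.0, the reaction proceeds reverse (toward reactants) to reach equilibrium.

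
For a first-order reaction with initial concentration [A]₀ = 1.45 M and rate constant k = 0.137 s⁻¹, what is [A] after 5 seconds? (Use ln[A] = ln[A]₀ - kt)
0.7309 M

ln[A] = ln[A]₀ - k·t = ln(1.45) - (0.137)·(5) = 0.3716 - 0.6850 = -0.3134
[A] = e^(-0.3134) = 0.7309 M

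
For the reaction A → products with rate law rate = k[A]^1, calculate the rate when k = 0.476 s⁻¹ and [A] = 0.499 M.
0.2375 M/s

rate = k·[A]^1 = 0.476·(0.499)^1 = 0.476·0.499 = 0.2375 M/s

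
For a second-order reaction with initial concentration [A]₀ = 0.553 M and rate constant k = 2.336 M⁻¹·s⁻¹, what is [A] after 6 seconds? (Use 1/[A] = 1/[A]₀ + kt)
0.0632 M

1/[A] = 1/[A]₀ + k·t = 1/0.553 + (2.336)·(6) = 1.8083 + 14.0160 = 15.8243
[A] = 1/15.8243 = 0.0632 M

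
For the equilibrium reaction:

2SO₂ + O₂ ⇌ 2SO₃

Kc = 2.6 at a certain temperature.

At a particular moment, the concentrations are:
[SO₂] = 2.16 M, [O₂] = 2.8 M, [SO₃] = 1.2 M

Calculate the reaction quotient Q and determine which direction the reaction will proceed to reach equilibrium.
Q = 0.110, Q < K, reaction proceeds forward (toward products)

Q = ([SO₃]^2) / ([SO₂]^2 × [O₂])
  = ((1.2)^2) / ((2.16)^2·(2.8)) = 1.44/13.064 = 0.1102
Since Q = 0.1102 < Kc = 2.6, the reaction proceeds forward (toward products) to reach equilibrium.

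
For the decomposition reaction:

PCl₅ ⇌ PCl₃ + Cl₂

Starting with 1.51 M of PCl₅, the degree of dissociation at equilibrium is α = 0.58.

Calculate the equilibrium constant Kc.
K_c = 1.2094

x = α·[A]₀ = 0.58 × 1.51 = 0.8758 M dissociated.
At eq: [PCl₅] = 1.51 − 0.8758 = 0.6342 M; [PCl₃] = [Cl₂] = x = 0.8758 M.
Kc = [PCl₃][Cl₂]/[PCl₅] = (0.8758)²/0.6342 = 1.209.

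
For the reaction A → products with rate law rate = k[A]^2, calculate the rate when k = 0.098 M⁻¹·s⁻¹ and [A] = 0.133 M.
0.001734 M/s

rate = k·[A]^2 = 0.098·(0.133)^2 = 0.098·0.017689 = 0.001734 M/s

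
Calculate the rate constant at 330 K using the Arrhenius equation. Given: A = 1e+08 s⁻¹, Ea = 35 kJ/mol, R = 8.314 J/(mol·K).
2.88e+02 s⁻¹

k = A·exp(-Ea/(R·T)) = 1e+08·exp(-35000/(8.314·330)) = 1e+08·exp(-12.7569) = 1e+08·2.8825e-06 = 2.88e+02 s⁻¹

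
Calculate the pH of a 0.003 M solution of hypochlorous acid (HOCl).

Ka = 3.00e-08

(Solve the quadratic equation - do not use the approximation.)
pH = 5.02

x² + Ka×x - Ka×C = 0. Using quadratic formula: [H⁺] = 9.4718e-06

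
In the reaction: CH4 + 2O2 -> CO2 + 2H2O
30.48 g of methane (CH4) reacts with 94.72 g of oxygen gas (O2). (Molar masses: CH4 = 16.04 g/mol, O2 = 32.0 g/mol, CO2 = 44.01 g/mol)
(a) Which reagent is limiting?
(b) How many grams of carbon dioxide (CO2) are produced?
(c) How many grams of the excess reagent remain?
(a) O2, (b) 65.13 g, (c) 6.741 g

Moles of CH4 = 30.48 g ÷ 16.04 g/mol = 1.90025 mol
Moles of O2 = 94.72 g ÷ 32.0 g/mol = 2.96 mol
Moles ÷ coefficient: CH4: 1.90025/1 = 1.9, O2: 2.96/2 = 1.48
(a) O2 has the smaller value, so O2 is the limiting reagent.
(b) Moles of CO2 = 2.96 mol O2 × (1/2) = 1.48 mol; mass = 1.48 mol × 44.01 g/mol = 65.13 g
(c) CH4 consumed = 2.96 × (1/2) = 1.48 mol; remaining = 1.90025 − 1.48 = 0.420249 mol; mass = 0.420249 mol × 16.04 g/mol = 6.741 g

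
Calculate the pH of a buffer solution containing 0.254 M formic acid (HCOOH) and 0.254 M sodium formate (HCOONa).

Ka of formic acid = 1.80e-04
pH = 3.74

pKa = -log(1.80e-04) = 3.74. pH = pKa + log([A⁻]/[HA]) = 3.74 + log(0.254/0.254)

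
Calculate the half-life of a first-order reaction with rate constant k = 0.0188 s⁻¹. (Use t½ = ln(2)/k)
36.87 s

t½ = ln(2)/k = 0.6931/0.0188 = 36.87 s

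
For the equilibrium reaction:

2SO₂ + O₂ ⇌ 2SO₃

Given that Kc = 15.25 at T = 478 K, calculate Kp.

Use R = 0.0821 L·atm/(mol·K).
K_p = 0.3886

Δn = (moles gaseous products) − (moles gaseous reactants) = -1
T = 478 K; RT = 0.0821 × 478 = 39.2438
Kp = Kc·(RT)^Δn = 15.25 × (39.2438)^-1 = 15.25 × 0.0254817 = 0.3886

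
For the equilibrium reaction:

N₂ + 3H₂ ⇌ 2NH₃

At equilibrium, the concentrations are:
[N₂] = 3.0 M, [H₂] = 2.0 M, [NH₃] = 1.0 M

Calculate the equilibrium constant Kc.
K_c = 0.0417

Kc = ([NH₃]^2) / ([N₂] × [H₂]^3)
   = ((1.0)^2) / ((3.0)·(2.0)^3)
   = 1 / 24 = 0.0417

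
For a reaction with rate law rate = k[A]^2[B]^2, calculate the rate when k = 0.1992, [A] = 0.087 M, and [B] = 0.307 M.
0.0001421 M/s

rate = k·[A]^2·[B]^2 = 0.1992·(0.087)^2·(0.307)^2 = 0.1992·0.007569·0.094249 = 0.0001421 M/s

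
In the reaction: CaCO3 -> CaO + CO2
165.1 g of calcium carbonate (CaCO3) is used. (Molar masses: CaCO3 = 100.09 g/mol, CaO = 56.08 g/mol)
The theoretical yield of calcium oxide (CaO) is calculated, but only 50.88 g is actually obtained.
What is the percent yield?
Moles of CaCO3 = 165.1 g ÷ 100.09 g/mol = 1.64952 mol
Mole ratio: 1 mol CaO / 1 mol CaCO3
Moles of CaO = 1.64952 × (1/1) = 1.64952 mol
Theoretical yield = 1.64952 mol × 56.08 g/mol = 92.505 g
Actual yield = 50.88 g
Percent yield = (50.88 / 92.505) × 100% = 55.0%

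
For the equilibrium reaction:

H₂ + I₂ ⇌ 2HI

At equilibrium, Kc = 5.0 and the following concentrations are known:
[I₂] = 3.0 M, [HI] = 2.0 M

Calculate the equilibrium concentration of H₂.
[H₂] = 0.2667 M

Kc = ([HI]^2) / ([H₂] × [I₂]) = 5.0
[H₂]^1 = (product terms)/(Kc · other reactant terms) = 4 / (5.0 · 3) = 0.26667
[H₂] = 0.2667 M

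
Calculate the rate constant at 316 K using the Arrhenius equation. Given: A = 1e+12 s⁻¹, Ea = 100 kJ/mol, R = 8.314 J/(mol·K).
2.95e-05 s⁻¹

k = A·exp(-Ea/(R·T)) = 1e+12·exp(-100000/(8.314·316)) = 1e+12·exp(-38.0630) = 1e+12·2.9475e-17 = 2.95e-05 s⁻¹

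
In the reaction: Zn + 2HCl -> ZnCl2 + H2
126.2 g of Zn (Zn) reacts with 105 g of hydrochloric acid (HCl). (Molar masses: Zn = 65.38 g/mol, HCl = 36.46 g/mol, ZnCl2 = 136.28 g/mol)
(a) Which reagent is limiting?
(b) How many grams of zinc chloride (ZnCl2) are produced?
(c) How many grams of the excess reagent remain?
(a) HCl, (b) 196.2 g, (c) 32.06 g

Moles of Zn = 126.2 g ÷ 65.38 g/mol = 1.93025 mol
Moles of HCl = 105 g ÷ 36.46 g/mol = 2.87987 mol
Moles ÷ coefficient: Zn: 1.93025/1 = 1.93, HCl: 2.87987/2 = 1.44
(a) HCl has the smaller value, so HCl is the limiting reagent.
(b) Moles of ZnCl2 = 2.87987 mol HCl × (1/2) = 1.43993 mol; mass = 1.43993 mol × 136.28 g/mol = 196.2 g
(c) Zn consumed = 2.87987 × (1/2) = 1.43993 mol; remaining = 1.93025 − 1.43993 = 0.49032 mol; mass = 0.49032 mol × 65.38 g/mol = 32.06 g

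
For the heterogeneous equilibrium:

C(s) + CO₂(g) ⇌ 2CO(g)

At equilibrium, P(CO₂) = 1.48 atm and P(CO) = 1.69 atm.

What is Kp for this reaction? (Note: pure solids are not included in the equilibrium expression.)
K_p = 1.930

Solid C is excluded.
Kp = P(CO)²/P(CO₂) = (1.69)²/1.48 = 2.856/1.48 = 1.930.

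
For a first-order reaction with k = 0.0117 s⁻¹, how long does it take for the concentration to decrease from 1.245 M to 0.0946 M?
220.28 s

From ln[A] = ln[A]₀ - k·t: t = ln([A]₀/[A])/k = ln(1.245/0.0946)/0.0117 = ln(13.1607)/0.0117 = 2.5772/0.0117 = 220.28 s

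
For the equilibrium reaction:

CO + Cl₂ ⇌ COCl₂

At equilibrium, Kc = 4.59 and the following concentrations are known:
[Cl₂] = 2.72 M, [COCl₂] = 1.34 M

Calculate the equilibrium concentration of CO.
[CO] = 0.1073 M

Kc = ([COCl₂]) / ([CO] × [Cl₂]) = 4.59
[CO]^1 = (product terms)/(Kc · other reactant terms) = 1.34 / (4.59 · 2.72) = 0.10733
[CO] = 0.1073 M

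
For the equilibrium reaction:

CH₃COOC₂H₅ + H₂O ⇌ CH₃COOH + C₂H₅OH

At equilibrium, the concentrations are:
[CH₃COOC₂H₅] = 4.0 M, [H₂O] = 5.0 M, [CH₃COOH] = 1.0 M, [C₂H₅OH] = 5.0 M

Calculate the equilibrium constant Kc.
K_c = 0.2500

Kc = ([CH₃COOH] × [C₂H₅OH]) / ([CH₃COOC₂H₅] × [H₂O])
   = ((1.0)·(5.0)) / ((4.0)·(5.0))
   = 5 / 20 = 0.2500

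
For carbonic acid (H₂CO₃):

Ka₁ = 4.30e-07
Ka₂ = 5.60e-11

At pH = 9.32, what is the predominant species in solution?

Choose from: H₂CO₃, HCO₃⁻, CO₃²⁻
HCO₃⁻

pKa1 = 6.37, pKa2 = 10.25. Each pKa is the crossover between adjacent species; pH = 9.32 lies in the region where HCO₃⁻ predominates.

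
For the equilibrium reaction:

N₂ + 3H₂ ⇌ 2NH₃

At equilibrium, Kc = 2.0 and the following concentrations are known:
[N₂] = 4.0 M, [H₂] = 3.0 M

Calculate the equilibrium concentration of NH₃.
[NH₃] = 14.6969 M

Kc = ([NH₃]^2) / ([N₂] × [H₂]^3) = 2.0
[NH₃]^2 = Kc · (reactant terms)/(other product terms) = 2.0 · 108 / 1 = 216
[NH₃] = (216)^(1/2) = 14.6969 M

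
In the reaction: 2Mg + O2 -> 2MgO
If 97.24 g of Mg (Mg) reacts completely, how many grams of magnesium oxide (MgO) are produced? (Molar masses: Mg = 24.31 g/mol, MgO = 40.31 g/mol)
Moles of Mg = 97.24 g ÷ 24.31 g/mol = 4 mol
Mole ratio: 2 mol MgO / 2 mol Mg
Moles of MgO = 4 × (2/2) = 4 mol
Mass of MgO = 4 mol × 40.31 g/mol = 161.2 g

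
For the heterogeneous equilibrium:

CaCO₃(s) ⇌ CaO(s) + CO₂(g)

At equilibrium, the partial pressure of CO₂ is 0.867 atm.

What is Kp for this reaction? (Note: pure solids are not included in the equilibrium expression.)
K_p = 0.867

Solids (CaCO₃, CaO) have activity 1 and are excluded.
Kp = P(CO₂) = 0.867.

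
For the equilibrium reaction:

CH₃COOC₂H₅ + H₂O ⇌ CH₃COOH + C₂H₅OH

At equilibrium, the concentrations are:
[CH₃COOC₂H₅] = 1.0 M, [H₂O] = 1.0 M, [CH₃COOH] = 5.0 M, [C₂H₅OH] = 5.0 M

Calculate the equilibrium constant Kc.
K_c = 25.0000

Kc = ([CH₃COOH] × [C₂H₅OH]) / ([CH₃COOC₂H₅] × [H₂O])
   = ((5.0)·(5.0)) / ((1.0)·(1.0))
   = 25 / 1 = 25.0000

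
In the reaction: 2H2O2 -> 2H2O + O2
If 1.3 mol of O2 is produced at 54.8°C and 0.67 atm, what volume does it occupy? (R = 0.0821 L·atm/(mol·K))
T = 54.8°C + 273.15 = 327.95 K
V = nRT/P = (1.3 × 0.0821 × 327.95) / 0.67
V = 52.24 L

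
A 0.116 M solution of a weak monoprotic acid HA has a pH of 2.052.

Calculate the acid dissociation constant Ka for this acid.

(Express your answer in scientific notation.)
K_a = 7.35e-04

[H⁺] = 10^(−pH) = 10^(−2.052) = 8.872e-03 M. For HA ⇌ H⁺ + A⁻, Ka = x²/(C − x) = (8.872e-03)²/(0.116 − 8.872e-03) = 7.35e-04.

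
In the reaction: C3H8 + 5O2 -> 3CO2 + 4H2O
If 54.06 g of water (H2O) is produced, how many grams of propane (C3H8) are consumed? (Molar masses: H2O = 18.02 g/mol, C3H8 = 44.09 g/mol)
Moles of H2O = 54.06 g ÷ 18.02 g/mol = 3 mol
Mole ratio: 1 mol C3H8 / 4 mol H2O
Moles of C3H8 = 3 × (1/4) = 0.75 mol
Mass of C3H8 = 0.75 mol × 44.09 g/mol = 33.07 g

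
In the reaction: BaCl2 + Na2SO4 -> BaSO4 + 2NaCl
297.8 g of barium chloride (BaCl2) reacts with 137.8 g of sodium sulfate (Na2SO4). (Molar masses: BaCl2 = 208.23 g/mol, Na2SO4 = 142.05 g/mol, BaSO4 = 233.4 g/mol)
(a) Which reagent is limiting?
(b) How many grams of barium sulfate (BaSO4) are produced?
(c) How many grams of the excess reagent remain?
(a) Na2SO4, (b) 226.4 g, (c) 95.8 g

Moles of BaCl2 = 297.8 g ÷ 208.23 g/mol = 1.43015 mol
Moles of Na2SO4 = 137.8 g ÷ 142.05 g/mol = 0.970081 mol
Moles ÷ coefficient: BaCl2: 1.43015/1 = 1.43, Na2SO4: 0.970081/1 = 0.9701
(a) Na2SO4 has the smaller value, so Na2SO4 is the limiting reagent.
(b) Moles of BaSO4 = 0.970081 mol Na2SO4 × (1/1) = 0.970081 mol; mass = 0.970081 mol × 233.4 g/mol = 226.4 g
(c) BaCl2 consumed = 0.970081 × (1/1) = 0.970081 mol; remaining = 1.43015 − 0.970081 = 0.460068 mol; mass = 0.460068 mol × 208.23 g/mol = 95.8 g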